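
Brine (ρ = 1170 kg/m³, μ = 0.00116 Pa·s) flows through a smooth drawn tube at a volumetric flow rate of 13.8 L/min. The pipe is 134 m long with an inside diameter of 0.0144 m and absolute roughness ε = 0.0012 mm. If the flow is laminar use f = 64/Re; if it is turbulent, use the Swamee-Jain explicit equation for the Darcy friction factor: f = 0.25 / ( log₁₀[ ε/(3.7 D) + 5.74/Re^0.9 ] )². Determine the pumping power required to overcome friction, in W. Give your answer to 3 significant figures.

Q = 13.8 L/min = 13.8/60000 = 0.00023 m³/s.
Cross-sectional area A = πD²/4 = π(0.0144)²/4 = 0.0001629 m²; mean velocity V = Q/A = 0.00023/0.0001629 = 1.412 m/s.
Reynolds number Re = ρVD/μ = 1170 · 1.412 · 0.0144 / 0.00116 = 2.051e+04.
Re > 4000 → turbulent. Relative roughness ε/D = 1.2e-06/0.0144 = 8.33e-05. Swamee-Jain: f = 0.25/(log₁₀[8.33e-05/3.7 + 5.74/2.051e+04^0.9])² = 0.25/(log₁₀[2.25e-05 + 0.000755])² = 0.25/(-3.109)² = 0.02586.
Darcy-Weisbach: ΔP = f(L/D)(ρV²/2) = 0.02586·(134/0.0144)·(1170·1.412²/2) = 0.02586·9306·1167 = 2.808e+05 Pa.
Pumping power P = QΔP = 0.00023·2.808e+05 = 64.58 W = 64.6 W.

P ≈ 64.6 W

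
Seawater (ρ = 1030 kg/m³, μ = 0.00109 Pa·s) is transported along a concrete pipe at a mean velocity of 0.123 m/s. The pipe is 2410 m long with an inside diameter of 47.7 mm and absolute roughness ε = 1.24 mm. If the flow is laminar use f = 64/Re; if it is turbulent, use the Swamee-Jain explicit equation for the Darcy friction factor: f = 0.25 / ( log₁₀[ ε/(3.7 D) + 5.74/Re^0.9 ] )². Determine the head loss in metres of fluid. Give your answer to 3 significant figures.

Reynolds number Re = ρVD/μ = 1030 · 0.123 · 0.0477 / 0.00109 = 5544.
Re > 4000 → turbulent. Relative roughness ε/D = 0.00124/0.0477 = 0.026. Swamee-Jain: f = 0.25/(log₁₀[0.026/3.7 + 5.74/5544^0.9])² = 0.25/(log₁₀[0.00703 + 0.00245])² = 0.25/(-2.023)² = 0.06107.
Darcy-Weisbach: ΔP = f(L/D)(ρV²/2) = 0.06107·(2410/0.0477)·(1030·0.123²/2) = 0.06107·5.052e+04·7.791 = 2.404e+04 Pa.
Head loss h_f = ΔP/(ρg) = 2.404e+04/(1030·9.81) = 2.38 m.

h_f ≈ 2.38 m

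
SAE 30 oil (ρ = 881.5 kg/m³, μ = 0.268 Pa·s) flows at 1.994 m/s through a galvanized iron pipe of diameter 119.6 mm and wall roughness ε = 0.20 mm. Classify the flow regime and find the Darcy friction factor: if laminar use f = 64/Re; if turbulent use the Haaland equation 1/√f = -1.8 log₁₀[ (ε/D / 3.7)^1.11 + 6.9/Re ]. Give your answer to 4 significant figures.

Re = ρVD/μ = 881.5·1.994·0.1196/0.268 = 784.4.
Re < 2300 → laminar, so f = 64/Re = 0.08159 (roughness is irrelevant in laminar flow).

f ≈ 0.08159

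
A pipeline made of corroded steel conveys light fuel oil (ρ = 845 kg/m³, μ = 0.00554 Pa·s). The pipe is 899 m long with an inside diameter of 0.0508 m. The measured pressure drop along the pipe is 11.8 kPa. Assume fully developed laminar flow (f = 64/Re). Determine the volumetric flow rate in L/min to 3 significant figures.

For laminar flow, f = 64/Re with Re = ρVD/μ, so Darcy-Weisbach reduces to ΔP = 32μLV/D². Solving for V: V = ΔP·D²/(32μL) = 1.18e+04·(0.0508)²/(32·0.00554·899) = 0.1911 m/s.
Check: Re = ρVD/μ = 845·0.1911·0.0508/0.00554 = 1480 < 2300, so the laminar assumption holds.
Q = V·A = 0.1911·(π/4·0.0508²) = 0.0003873 m³/s = 23.2 L/min.

Q ≈ 23.2 L/min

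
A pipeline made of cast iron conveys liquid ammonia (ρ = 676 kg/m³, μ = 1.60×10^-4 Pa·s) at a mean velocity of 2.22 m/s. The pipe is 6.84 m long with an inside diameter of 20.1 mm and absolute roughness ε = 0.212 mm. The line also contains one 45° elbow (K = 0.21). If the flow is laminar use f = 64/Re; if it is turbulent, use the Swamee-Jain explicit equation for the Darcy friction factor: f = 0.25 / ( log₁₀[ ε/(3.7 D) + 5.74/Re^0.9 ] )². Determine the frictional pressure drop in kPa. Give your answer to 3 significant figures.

Reynolds number Re = ρVD/μ = 676 · 2.22 · 0.0201 / 0.00016 = 1.885e+05.
Re > 4000 → turbulent. Relative roughness ε/D = 0.000212/0.0201 = 0.0105. Swamee-Jain: f = 0.25/(log₁₀[0.0105/3.7 + 5.74/1.885e+05^0.9])² = 0.25/(log₁₀[0.00285 + 0.000103])² = 0.25/(-2.53)² = 0.03907.
Total minor-loss coefficient ΣK = 1·0.21 = 0.21.
ΔP = [f·L/D + ΣK]·(ρV²/2) = [0.03907·6.84/0.0201 + 0.21]·(676·2.22²/2) = [13.29 + 0.21]·1666 = 2.25e+04 Pa.
ΔP = 2.25e+04 Pa = 22.5 kPa.

ΔP ≈ 22.5 kPa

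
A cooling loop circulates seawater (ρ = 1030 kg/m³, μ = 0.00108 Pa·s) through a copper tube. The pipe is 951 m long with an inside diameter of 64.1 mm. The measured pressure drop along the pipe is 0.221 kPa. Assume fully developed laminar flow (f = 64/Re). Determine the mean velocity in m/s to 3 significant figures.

For laminar flow, f = 64/Re with Re = ρVD/μ, so Darcy-Weisbach reduces to ΔP = 32μLV/D². Solving for V: V = ΔP·D²/(32μL) = 221·(0.0641)²/(32·0.00108·951) = 0.02763 m/s.
Check: Re = ρVD/μ = 1030·0.02763·0.0641/0.00108 = 1689 < 2300, so the laminar assumption holds.

V ≈ 0.0276 m/s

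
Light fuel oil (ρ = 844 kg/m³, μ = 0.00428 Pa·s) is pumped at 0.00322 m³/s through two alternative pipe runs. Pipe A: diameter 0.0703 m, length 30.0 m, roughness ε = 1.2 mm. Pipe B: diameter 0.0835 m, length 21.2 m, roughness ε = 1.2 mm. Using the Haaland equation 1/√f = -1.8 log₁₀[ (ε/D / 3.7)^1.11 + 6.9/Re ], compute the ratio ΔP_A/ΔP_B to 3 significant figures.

Pipe A: V = Q/A = 0.00322/0.003882 = 0.8296 m/s; Re = 1.15e+04; ε/D = 0.0171; Haaland → f = 0.04933; ΔP_A = f(L/D)(ρV²/2) = 6114 Pa.
Pipe B: V = Q/A = 0.00322/0.005476 = 0.588 m/s; Re = 9682; ε/D = 0.0144; Haaland → f = 0.04748; ΔP_B = f(L/D)(ρV²/2) = 1759 Pa.
ΔP_A/ΔP_B = 6114/1759 = 3.48.

ΔP_A/ΔP_B ≈ 3.48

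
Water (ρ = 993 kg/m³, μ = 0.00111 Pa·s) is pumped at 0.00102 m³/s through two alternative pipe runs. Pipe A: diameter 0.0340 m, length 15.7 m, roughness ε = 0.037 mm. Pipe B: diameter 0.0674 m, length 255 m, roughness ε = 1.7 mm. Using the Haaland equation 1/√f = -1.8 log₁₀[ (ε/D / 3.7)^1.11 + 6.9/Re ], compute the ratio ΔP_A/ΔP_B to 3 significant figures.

Pipe A: V = Q/A = 0.00102/0.0009079 = 1.123 m/s; Re = 3.417e+04; ε/D = 0.00109; Haaland → f = 0.02531; ΔP_A = f(L/D)(ρV²/2) = 7324 Pa.
Pipe B: V = Q/A = 0.00102/0.003568 = 0.2859 m/s; Re = 1.724e+04; ε/D = 0.0252; Haaland → f = 0.05529; ΔP_B = f(L/D)(ρV²/2) = 8488 Pa.
ΔP_A/ΔP_B = 7324/8488 = 0.863.

ΔP_A/ΔP_B ≈ 0.863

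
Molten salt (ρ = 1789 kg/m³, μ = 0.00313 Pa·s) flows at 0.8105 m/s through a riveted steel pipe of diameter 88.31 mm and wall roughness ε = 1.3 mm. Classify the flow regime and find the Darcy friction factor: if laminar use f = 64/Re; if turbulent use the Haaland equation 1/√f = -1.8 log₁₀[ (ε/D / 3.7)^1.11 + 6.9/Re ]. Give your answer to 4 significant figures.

Re = ρVD/μ = 1789·0.8105·0.08831/0.00313 = 4.091e+04.
Re > 4000 → turbulent. ε/D = 0.0013/0.08831 = 0.0147; Haaland: 1/√f = -1.8 log₁₀[0.00217 + 0.000169] = 4.737, so f = 0.04456.

f ≈ 0.04456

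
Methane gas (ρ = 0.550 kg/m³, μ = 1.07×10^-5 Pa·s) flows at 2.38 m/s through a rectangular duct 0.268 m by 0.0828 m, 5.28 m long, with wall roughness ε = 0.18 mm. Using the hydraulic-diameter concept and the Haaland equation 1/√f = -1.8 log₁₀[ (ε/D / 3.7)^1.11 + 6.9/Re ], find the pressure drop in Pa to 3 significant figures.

ΔP ≈ 1.94 Pa

Hydraulic diameter D_h = 4A/P = 4·(0.268·0.0828)/(2·(0.268+0.0828)) = 0.08876/0.7016 = 0.1265 m.
Re = ρVD_h/μ = 0.55·2.38·0.1265/1.07e-05 = 1.548e+04.
ε/D_h = 0.00018/0.1265 = 0.00142; Haaland gives 1/√f = -1.8 log₁₀[0.000162+0.000446] = 5.789, so f = 0.02984.
ΔP = f(L/D_h)(ρV²/2) = 0.02984·5.28/0.1265·1.558 = 1.94 Pa.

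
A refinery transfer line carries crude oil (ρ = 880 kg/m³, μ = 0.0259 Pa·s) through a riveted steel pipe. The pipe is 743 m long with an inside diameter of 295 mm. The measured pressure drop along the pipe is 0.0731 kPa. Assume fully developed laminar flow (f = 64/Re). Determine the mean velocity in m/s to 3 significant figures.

For laminar flow, f = 64/Re with Re = ρVD/μ, so Darcy-Weisbach reduces to ΔP = 32μLV/D². Solving for V: V = ΔP·D²/(32μL) = 73.1·(0.295)²/(32·0.0259·743) = 0.01033 m/s.
Check: Re = ρVD/μ = 880·0.01033·0.295/0.0259 = 103.5 < 2300, so the laminar assumption holds.

V ≈ 0.0103 m/s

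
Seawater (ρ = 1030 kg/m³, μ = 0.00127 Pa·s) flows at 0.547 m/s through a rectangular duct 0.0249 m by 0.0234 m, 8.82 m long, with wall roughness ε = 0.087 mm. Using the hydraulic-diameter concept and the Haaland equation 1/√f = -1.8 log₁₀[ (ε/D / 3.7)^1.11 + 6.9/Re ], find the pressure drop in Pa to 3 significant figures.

Hydraulic diameter D_h = 4A/P = 4·(0.0249·0.0234)/(2·(0.0249+0.0234)) = 0.002331/0.0966 = 0.02413 m.
Re = ρVD_h/μ = 1030·0.547·0.02413/0.00127 = 1.07e+04.
ε/D_h = 8.7e-05/0.02413 = 0.00361; Haaland gives 1/√f = -1.8 log₁₀[0.000455+0.000645] = 5.326, so f = 0.03525.
ΔP = f(L/D_h)(ρV²/2) = 0.03525·8.82/0.02413·154.1 = 1986 Pa.

ΔP ≈ 1990 Pa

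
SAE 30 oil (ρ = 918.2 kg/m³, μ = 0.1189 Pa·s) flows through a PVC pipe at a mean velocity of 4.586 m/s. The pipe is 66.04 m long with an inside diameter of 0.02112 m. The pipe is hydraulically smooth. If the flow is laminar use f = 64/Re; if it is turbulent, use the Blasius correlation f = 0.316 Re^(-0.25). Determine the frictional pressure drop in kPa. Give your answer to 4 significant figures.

Reynolds number Re = ρVD/μ = 918.2 · 4.586 · 0.02112 / 0.119 = 748.
Re < 2300 → laminar flow, so f = 64/Re = 64/748 = 0.08557 (the turbulent correlation is not needed).
Darcy-Weisbach: ΔP = f(L/D)(ρV²/2) = 0.08557·(66.04/0.02112)·(918.2·4.586²/2) = 0.08557·3127·9656 = 2.583e+06 Pa.
ΔP = 2.583e+06 Pa = 2583 kPa.

ΔP ≈ 2583 kPa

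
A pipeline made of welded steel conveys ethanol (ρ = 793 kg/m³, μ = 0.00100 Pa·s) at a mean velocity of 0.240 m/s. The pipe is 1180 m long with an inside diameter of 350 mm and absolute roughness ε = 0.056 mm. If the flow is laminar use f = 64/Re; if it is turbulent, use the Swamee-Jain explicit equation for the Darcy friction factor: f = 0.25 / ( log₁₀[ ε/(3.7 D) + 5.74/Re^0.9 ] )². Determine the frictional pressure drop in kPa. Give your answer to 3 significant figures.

ΔP ≈ 1.56 kPa

Reynolds number Re = ρVD/μ = 793 · 0.24 · 0.35 / 0.001 = 6.661e+04.
Re > 4000 → turbulent. Relative roughness ε/D = 5.6e-05/0.35 = 0.00016. Swamee-Jain: f = 0.25/(log₁₀[0.00016/3.7 + 5.74/6.661e+04^0.9])² = 0.25/(log₁₀[4.32e-05 + 0.000262])² = 0.25/(-3.516)² = 0.02022.
Darcy-Weisbach: ΔP = f(L/D)(ρV²/2) = 0.02022·(1180/0.35)·(793·0.24²/2) = 0.02022·3371·22.84 = 1557 Pa.
ΔP = 1557 Pa = 1.56 kPa.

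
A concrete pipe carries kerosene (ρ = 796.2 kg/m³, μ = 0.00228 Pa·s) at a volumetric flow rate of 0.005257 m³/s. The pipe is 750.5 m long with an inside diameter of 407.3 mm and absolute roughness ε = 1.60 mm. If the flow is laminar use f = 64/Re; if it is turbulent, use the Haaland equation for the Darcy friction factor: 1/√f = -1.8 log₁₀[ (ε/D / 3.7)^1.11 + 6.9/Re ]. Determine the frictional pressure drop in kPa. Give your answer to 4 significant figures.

Cross-sectional area A = πD²/4 = π(0.4073)²/4 = 0.1303 m²; mean velocity V = Q/A = 0.005257/0.1303 = 0.04035 m/s.
Reynolds number Re = ρVD/μ = 796.2 · 0.04035 · 0.4073 / 0.00228 = 5739.
Re > 4000 → turbulent. Relative roughness ε/D = 0.0016/0.4073 = 0.00393. Haaland: 1/√f = -1.8 log₁₀[(0.00393/3.7)^1.11 + 6.9/5739] = -1.8 log₁₀[0.0005 + 0.0012] = 4.984, so f = 0.04025.
Darcy-Weisbach: ΔP = f(L/D)(ρV²/2) = 0.04025·(750.5/0.4073)·(796.2·0.04035²/2) = 0.04025·1843·0.6481 = 48.07 Pa.
ΔP = 48.07 Pa = 0.04807 kPa.

ΔP ≈ 0.04807 kPa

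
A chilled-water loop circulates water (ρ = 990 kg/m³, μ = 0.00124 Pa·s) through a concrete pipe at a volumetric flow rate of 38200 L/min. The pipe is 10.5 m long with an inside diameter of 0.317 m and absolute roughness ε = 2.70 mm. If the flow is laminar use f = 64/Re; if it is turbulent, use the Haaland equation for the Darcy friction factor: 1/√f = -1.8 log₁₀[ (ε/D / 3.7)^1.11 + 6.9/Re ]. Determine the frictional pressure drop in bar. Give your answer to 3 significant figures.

ΔP ≈ 0.384 bar

Q = 38200 L/min = 38200/60000 = 0.6367 m³/s.
Cross-sectional area A = πD²/4 = π(0.317)²/4 = 0.07892 m²; mean velocity V = Q/A = 0.6367/0.07892 = 8.067 m/s.
Reynolds number Re = ρVD/μ = 990 · 8.067 · 0.317 / 0.00124 = 2.042e+06.
Re > 4000 → turbulent. Relative roughness ε/D = 0.0027/0.317 = 0.00852. Haaland: 1/√f = -1.8 log₁₀[(0.00852/3.7)^1.11 + 6.9/2.042e+06] = -1.8 log₁₀[0.00118 + 3.38e-06] = 5.268, so f = 0.03603.
Darcy-Weisbach: ΔP = f(L/D)(ρV²/2) = 0.03603·(10.5/0.317)·(990·8.067²/2) = 0.03603·33.12·3.221e+04 = 3.844e+04 Pa.
ΔP = 3.844e+04 Pa = 0.384 bar.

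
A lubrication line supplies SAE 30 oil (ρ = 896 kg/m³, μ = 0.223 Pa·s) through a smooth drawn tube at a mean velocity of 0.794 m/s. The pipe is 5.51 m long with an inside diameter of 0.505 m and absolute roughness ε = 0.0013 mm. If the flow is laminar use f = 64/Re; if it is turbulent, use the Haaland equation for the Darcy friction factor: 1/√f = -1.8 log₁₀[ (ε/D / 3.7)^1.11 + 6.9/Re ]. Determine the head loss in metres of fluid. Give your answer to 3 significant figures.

h_f ≈ 0.0139 m

Reynolds number Re = ρVD/μ = 896 · 0.794 · 0.505 / 0.223 = 1611.
Re < 2300 → laminar flow, so f = 64/Re = 64/1611 = 0.03973 (the turbulent correlation is not needed).
Darcy-Weisbach: ΔP = f(L/D)(ρV²/2) = 0.03973·(5.51/0.505)·(896·0.794²/2) = 0.03973·10.91·282.4 = 122.4 Pa.
Head loss h_f = ΔP/(ρg) = 122.4/(896·9.81) = 0.0139 m.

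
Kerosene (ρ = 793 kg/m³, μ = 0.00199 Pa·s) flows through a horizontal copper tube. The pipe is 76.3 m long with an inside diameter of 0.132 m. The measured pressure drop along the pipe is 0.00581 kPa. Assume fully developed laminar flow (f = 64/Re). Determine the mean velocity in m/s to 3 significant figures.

For laminar flow, f = 64/Re with Re = ρVD/μ, so Darcy-Weisbach reduces to ΔP = 32μLV/D². Solving for V: V = ΔP·D²/(32μL) = 5.81·(0.132)²/(32·0.00199·76.3) = 0.02084 m/s.
Check: Re = ρVD/μ = 793·0.02084·0.132/0.00199 = 1096 < 2300, so the laminar assumption holds.

V ≈ 0.0208 m/s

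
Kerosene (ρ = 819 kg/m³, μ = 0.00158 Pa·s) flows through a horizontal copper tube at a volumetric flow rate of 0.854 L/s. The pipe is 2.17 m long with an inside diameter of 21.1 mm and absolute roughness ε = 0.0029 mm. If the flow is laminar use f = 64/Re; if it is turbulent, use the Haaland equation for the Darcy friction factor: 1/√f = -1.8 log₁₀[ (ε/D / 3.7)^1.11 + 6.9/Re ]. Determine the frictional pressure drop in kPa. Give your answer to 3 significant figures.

ΔP ≈ 6.09 kPa

Q = 0.854 L/s = 0.854/1000 = 0.000854 m³/s.
Cross-sectional area A = πD²/4 = π(0.0211)²/4 = 0.0003497 m²; mean velocity V = Q/A = 0.000854/0.0003497 = 2.442 m/s.
Reynolds number Re = ρVD/μ = 819 · 2.442 · 0.0211 / 0.00158 = 2.671e+04.
Re > 4000 → turbulent. Relative roughness ε/D = 2.9e-06/0.0211 = 0.000137. Haaland: 1/√f = -1.8 log₁₀[(0.000137/3.7)^1.11 + 6.9/2.671e+04] = -1.8 log₁₀[1.21e-05 + 0.000258] = 6.422, so f = 0.02424.
Darcy-Weisbach: ΔP = f(L/D)(ρV²/2) = 0.02424·(2.17/0.0211)·(819·2.442²/2) = 0.02424·102.8·2443 = 6090 Pa.
ΔP = 6090 Pa = 6.09 kPa.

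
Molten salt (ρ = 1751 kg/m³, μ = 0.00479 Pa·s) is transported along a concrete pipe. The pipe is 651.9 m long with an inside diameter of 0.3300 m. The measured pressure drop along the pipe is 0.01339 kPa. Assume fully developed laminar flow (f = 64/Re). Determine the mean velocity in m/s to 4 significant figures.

V ≈ 0.01459 m/s

For laminar flow, f = 64/Re with Re = ρVD/μ, so Darcy-Weisbach reduces to ΔP = 32μLV/D². Solving for V: V = ΔP·D²/(32μL) = 13.39·(0.33)²/(32·0.00479·651.9) = 0.01459 m/s.
Check: Re = ρVD/μ = 1751·0.01459·0.33/0.00479 = 1760 < 2300, so the laminar assumption holds.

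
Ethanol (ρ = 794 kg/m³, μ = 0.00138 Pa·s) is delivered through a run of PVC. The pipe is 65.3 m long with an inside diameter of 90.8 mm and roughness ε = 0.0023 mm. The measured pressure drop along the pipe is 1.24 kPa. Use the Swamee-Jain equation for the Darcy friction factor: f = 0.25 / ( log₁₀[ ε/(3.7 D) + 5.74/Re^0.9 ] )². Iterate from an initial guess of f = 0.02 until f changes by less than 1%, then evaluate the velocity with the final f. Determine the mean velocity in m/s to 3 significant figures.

Rearranging Darcy-Weisbach: V = √(2·ΔP·D/(f·L·ρ)). With ε/D = 2.3e-06/0.0908 = 2.53e-05, iterate starting from f = 0.02:
  f = 0.02 → V = √(2·1240·0.0908/(0.02·65.3·794)) = 0.466 m/s; Re = ρVD/μ = 2.435e+04; f → 0.02466
  f = 0.02466 → V = 0.4197 m/s; Re = 2.193e+04; f → 0.02529
  f = 0.02529 → V = 0.4144 m/s; Re = 2.165e+04; f → 0.02537
Converged (Δf/f < 1%). With the final f = 0.02537: V = √(2·1240·0.0908/(0.02537·65.3·794)) = 0.4137 m/s.

V ≈ 0.414 m/s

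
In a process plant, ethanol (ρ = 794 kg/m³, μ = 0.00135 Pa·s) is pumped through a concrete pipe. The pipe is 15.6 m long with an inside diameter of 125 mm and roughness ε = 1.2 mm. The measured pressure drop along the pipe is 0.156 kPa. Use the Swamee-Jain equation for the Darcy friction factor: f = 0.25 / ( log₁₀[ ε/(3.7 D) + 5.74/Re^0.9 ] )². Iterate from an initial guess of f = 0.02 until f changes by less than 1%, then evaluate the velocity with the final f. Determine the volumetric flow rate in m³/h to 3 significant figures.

Q ≈ 12.3 m³/h

Rearranging Darcy-Weisbach: V = √(2·ΔP·D/(f·L·ρ)). With ε/D = 0.0012/0.125 = 0.0096, iterate starting from f = 0.02:
  f = 0.02 → V = √(2·156·0.125/(0.02·15.6·794)) = 0.3968 m/s; Re = ρVD/μ = 2.917e+04; f → 0.03992
  f = 0.03992 → V = 0.2808 m/s; Re = 2.065e+04; f → 0.04079
  f = 0.04079 → V = 0.2778 m/s; Re = 2.042e+04; f → 0.04083
Converged (Δf/f < 1%). With the final f = 0.04083: V = √(2·156·0.125/(0.04083·15.6·794)) = 0.2777 m/s.
Q = V·A = 0.2777·(π/4·0.125²) = 0.003408 m³/s = 12.3 m³/h.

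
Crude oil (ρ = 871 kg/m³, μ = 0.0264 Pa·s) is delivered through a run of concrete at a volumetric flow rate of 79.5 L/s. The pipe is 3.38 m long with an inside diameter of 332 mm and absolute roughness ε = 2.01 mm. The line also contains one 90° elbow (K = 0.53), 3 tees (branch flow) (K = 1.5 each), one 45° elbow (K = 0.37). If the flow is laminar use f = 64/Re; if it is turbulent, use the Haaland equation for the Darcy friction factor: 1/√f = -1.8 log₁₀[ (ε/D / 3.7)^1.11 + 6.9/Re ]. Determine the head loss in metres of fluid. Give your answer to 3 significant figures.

h_f ≈ 0.249 m

Q = 79.5 L/s = 79.5/1000 = 0.0795 m³/s.
Cross-sectional area A = πD²/4 = π(0.332)²/4 = 0.08657 m²; mean velocity V = Q/A = 0.0795/0.08657 = 0.9183 m/s.
Reynolds number Re = ρVD/μ = 871 · 0.9183 · 0.332 / 0.0264 = 1.006e+04.
Re > 4000 → turbulent. Relative roughness ε/D = 0.00201/0.332 = 0.00605. Haaland: 1/√f = -1.8 log₁₀[(0.00605/3.7)^1.11 + 6.9/1.006e+04] = -1.8 log₁₀[0.000808 + 0.000686] = 5.086, so f = 0.03866.
Total minor-loss coefficient ΣK = 1·0.53 + 3·1.5 + 1·0.37 = 5.4.
ΔP = [f·L/D + ΣK]·(ρV²/2) = [0.03866·3.38/0.332 + 5.4]·(871·0.9183²/2) = [0.3935 + 5.4]·367.3 = 2128 Pa.
Head loss h_f = ΔP/(ρg) = 2128/(871·9.81) = 0.249 m.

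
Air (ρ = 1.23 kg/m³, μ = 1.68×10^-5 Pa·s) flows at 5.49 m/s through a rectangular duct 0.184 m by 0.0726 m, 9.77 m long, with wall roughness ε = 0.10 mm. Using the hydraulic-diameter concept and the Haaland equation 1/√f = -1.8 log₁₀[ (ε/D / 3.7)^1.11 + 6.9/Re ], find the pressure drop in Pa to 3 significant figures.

Hydraulic diameter D_h = 4A/P = 4·(0.184·0.0726)/(2·(0.184+0.0726)) = 0.05343/0.5132 = 0.1041 m.
Re = ρVD_h/μ = 1.23·5.49·0.1041/1.68e-05 = 4.185e+04.
ε/D_h = 0.0001/0.1041 = 0.00096; Haaland gives 1/√f = -1.8 log₁₀[0.000105+0.000165] = 6.425, so f = 0.02423.
ΔP = f(L/D_h)(ρV²/2) = 0.02423·9.77/0.1041·18.54 = 42.14 Pa.

ΔP ≈ 42.1 Pa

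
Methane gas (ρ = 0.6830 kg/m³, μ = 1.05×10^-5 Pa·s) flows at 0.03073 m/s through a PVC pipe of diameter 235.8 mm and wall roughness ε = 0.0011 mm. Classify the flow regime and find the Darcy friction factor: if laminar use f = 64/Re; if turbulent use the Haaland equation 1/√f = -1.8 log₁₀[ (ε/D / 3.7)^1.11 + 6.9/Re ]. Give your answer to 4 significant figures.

f ≈ 0.1358

Re = ρVD/μ = 0.683·0.03073·0.2358/1.05e-05 = 471.3.
Re < 2300 → laminar, so f = 64/Re = 0.1358 (roughness is irrelevant in laminar flow).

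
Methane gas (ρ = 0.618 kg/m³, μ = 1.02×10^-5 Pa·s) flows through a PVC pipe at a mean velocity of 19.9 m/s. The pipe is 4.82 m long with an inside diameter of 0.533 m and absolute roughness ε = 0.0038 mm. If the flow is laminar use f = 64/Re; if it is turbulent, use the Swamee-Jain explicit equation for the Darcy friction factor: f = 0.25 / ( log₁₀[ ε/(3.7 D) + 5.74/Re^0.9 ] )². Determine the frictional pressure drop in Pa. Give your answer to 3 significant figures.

ΔP ≈ 14.0 Pa

Reynolds number Re = ρVD/μ = 0.618 · 19.9 · 0.533 / 1.02e-05 = 6.426e+05.
Re > 4000 → turbulent. Relative roughness ε/D = 3.8e-06/0.533 = 7.13e-06. Swamee-Jain: f = 0.25/(log₁₀[7.13e-06/3.7 + 5.74/6.426e+05^0.9])² = 0.25/(log₁₀[1.93e-06 + 3.4e-05])² = 0.25/(-4.444)² = 0.01266.
Darcy-Weisbach: ΔP = f(L/D)(ρV²/2) = 0.01266·(4.82/0.533)·(0.618·19.9²/2) = 0.01266·9.043·122.4 = 14.01 Pa.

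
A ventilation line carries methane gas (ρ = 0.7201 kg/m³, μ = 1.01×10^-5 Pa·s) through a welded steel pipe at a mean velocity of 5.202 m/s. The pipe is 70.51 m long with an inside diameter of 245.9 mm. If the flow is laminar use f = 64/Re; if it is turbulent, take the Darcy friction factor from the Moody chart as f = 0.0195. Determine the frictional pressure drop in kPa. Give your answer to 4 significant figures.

ΔP ≈ 0.05448 kPa

Reynolds number Re = ρVD/μ = 0.7201 · 5.202 · 0.2459 / 1.01e-05 = 9.12e+04.
Re > 4000 → turbulent; use the Moody-chart value f = 0.0195.
Darcy-Weisbach: ΔP = f(L/D)(ρV²/2) = 0.0195·(70.51/0.2459)·(0.7201·5.202²/2) = 0.0195·286.7·9.743 = 54.48 Pa.
ΔP = 54.48 Pa = 0.05448 kPa.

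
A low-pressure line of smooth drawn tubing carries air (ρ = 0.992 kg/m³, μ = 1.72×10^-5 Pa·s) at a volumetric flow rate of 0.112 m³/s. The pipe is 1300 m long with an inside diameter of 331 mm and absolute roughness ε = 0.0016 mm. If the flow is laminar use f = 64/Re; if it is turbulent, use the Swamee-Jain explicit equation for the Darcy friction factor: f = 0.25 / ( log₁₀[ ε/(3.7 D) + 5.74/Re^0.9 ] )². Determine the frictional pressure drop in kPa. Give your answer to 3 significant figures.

ΔP ≈ 0.0808 kPa

Cross-sectional area A = πD²/4 = π(0.331)²/4 = 0.08605 m²; mean velocity V = Q/A = 0.112/0.08605 = 1.302 m/s.
Reynolds number Re = ρVD/μ = 0.992 · 1.302 · 0.331 / 1.72e-05 = 2.485e+04.
Re > 4000 → turbulent. Relative roughness ε/D = 1.6e-06/0.331 = 4.83e-06. Swamee-Jain: f = 0.25/(log₁₀[4.83e-06/3.7 + 5.74/2.485e+04^0.9])² = 0.25/(log₁₀[1.31e-06 + 0.000636])² = 0.25/(-3.196)² = 0.02448.
Darcy-Weisbach: ΔP = f(L/D)(ρV²/2) = 0.02448·(1300/0.331)·(0.992·1.302²/2) = 0.02448·3927·0.8403 = 80.78 Pa.
ΔP = 80.78 Pa = 0.0808 kPa.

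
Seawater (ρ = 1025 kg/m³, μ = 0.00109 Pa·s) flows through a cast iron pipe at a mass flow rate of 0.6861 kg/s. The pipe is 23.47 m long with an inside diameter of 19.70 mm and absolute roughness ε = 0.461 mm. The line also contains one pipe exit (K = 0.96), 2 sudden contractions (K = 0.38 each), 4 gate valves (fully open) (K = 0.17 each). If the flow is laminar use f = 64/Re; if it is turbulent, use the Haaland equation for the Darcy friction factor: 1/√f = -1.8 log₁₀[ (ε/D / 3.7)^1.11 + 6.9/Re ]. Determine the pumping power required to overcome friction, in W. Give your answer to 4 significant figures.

P ≈ 107.8 W

A = πD²/4 = π(0.0197)²/4 = 0.0003048 m²; mean velocity V = ṁ/(ρA) = 0.6861/(1025 · 0.0003048) = 2.196 m/s.
Reynolds number Re = ρVD/μ = 1025 · 2.196 · 0.0197 / 0.00109 = 4.068e+04.
Re > 4000 → turbulent. Relative roughness ε/D = 0.000461/0.0197 = 0.0234. Haaland: 1/√f = -1.8 log₁₀[(0.0234/3.7)^1.11 + 6.9/4.068e+04] = -1.8 log₁₀[0.00362 + 0.00017] = 4.358, so f = 0.05266.
Total minor-loss coefficient ΣK = 1·0.96 + 2·0.38 + 4·0.17 = 2.4.
ΔP = [f·L/D + ΣK]·(ρV²/2) = [0.05266·23.47/0.0197 + 2.4]·(1025·2.196²/2) = [62.74 + 2.4]·2472 = 1.61e+05 Pa.
Q = ṁ/ρ = 0.6861/1025 = 0.0006694 m³/s.
Pumping power P = QΔP = 0.0006694·1.61e+05 = 107.76 W = 107.8 W.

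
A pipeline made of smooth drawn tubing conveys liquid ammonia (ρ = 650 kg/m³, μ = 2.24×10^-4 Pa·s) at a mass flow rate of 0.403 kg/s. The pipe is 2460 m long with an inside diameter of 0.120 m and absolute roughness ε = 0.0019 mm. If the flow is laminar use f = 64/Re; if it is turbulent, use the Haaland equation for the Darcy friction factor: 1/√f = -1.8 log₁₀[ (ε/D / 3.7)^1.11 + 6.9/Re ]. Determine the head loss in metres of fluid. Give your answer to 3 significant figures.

A = πD²/4 = π(0.12)²/4 = 0.01131 m²; mean velocity V = ṁ/(ρA) = 0.403/(650 · 0.01131) = 0.05482 m/s.
Reynolds number Re = ρVD/μ = 650 · 0.05482 · 0.12 / 0.000224 = 1.909e+04.
Re > 4000 → turbulent. Relative roughness ε/D = 1.9e-06/0.12 = 1.58e-05. Haaland: 1/√f = -1.8 log₁₀[(1.58e-05/3.7)^1.11 + 6.9/1.909e+04] = -1.8 log₁₀[1.1e-06 + 0.000361] = 6.193, so f = 0.02607.
Darcy-Weisbach: ΔP = f(L/D)(ρV²/2) = 0.02607·(2460/0.12)·(650·0.05482²/2) = 0.02607·2.05e+04·0.9767 = 522 Pa.
Head loss h_f = ΔP/(ρg) = 522/(650·9.81) = 0.0819 m.

h_f ≈ 0.0819 m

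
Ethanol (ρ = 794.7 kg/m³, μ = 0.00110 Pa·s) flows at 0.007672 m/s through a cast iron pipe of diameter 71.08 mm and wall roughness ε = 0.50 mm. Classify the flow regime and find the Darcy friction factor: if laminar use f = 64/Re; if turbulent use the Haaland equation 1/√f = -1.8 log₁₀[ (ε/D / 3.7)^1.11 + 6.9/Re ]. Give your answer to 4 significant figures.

f ≈ 0.1624

Re = ρVD/μ = 794.7·0.007672·0.07108/0.0011 = 394.
Re < 2300 → laminar, so f = 64/Re = 0.1624 (roughness is irrelevant in laminar flow).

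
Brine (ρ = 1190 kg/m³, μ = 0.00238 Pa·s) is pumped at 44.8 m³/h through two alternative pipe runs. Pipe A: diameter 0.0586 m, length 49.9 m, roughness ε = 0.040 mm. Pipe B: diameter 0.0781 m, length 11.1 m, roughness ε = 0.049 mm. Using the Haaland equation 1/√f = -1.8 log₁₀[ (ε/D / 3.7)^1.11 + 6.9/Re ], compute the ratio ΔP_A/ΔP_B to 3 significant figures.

Pipe A: V = Q/A = 0.01244/0.002697 = 4.614 m/s; Re = 1.352e+05; ε/D = 0.000683; Haaland → f = 0.02018; ΔP_A = f(L/D)(ρV²/2) = 2.176e+05 Pa.
Pipe B: V = Q/A = 0.01244/0.004791 = 2.598 m/s; Re = 1.014e+05; ε/D = 0.000627; Haaland → f = 0.02055; ΔP_B = f(L/D)(ρV²/2) = 1.173e+04 Pa.
ΔP_A/ΔP_B = 2.176e+05/1.173e+04 = 18.6.

ΔP_A/ΔP_B ≈ 18.6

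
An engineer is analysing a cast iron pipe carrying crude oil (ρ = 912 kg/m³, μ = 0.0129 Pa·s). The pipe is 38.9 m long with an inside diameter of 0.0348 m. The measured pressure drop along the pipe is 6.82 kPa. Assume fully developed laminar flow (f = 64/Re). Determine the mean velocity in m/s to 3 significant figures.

V ≈ 0.514 m/s

For laminar flow, f = 64/Re with Re = ρVD/μ, so Darcy-Weisbach reduces to ΔP = 32μLV/D². Solving for V: V = ΔP·D²/(32μL) = 6820·(0.0348)²/(32·0.0129·38.9) = 0.5143 m/s.
Check: Re = ρVD/μ = 912·0.5143·0.0348/0.0129 = 1265 < 2300, so the laminar assumption holds.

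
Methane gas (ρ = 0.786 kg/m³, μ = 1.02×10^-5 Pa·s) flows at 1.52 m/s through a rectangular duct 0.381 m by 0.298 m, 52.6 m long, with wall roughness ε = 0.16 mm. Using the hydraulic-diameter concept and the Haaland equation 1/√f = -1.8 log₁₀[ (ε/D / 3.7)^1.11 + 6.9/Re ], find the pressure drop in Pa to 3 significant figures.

Hydraulic diameter D_h = 4A/P = 4·(0.381·0.298)/(2·(0.381+0.298)) = 0.4542/1.358 = 0.3344 m.
Re = ρVD_h/μ = 0.786·1.52·0.3344/1.02e-05 = 3.917e+04.
ε/D_h = 0.00016/0.3344 = 0.000478; Haaland gives 1/√f = -1.8 log₁₀[4.83e-05+0.000176] = 6.568, so f = 0.02318.
ΔP = f(L/D_h)(ρV²/2) = 0.02318·52.6/0.3344·0.908 = 3.311 Pa.

ΔP ≈ 3.31 Pa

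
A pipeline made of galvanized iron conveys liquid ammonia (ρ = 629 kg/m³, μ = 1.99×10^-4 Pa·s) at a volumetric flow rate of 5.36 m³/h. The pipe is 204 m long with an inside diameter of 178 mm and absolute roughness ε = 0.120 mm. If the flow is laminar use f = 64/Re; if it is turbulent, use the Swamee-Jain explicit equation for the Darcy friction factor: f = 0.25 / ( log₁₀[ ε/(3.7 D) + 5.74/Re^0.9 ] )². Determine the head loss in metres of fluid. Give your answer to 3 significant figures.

h_f ≈ 0.00518 m

Q = 5.36 m³/h = 5.36/3600 = 0.001489 m³/s.
Cross-sectional area A = πD²/4 = π(0.178)²/4 = 0.02488 m²; mean velocity V = Q/A = 0.001489/0.02488 = 0.05983 m/s.
Reynolds number Re = ρVD/μ = 629 · 0.05983 · 0.178 / 0.000199 = 3.366e+04.
Re > 4000 → turbulent. Relative roughness ε/D = 0.00012/0.178 = 0.000674. Swamee-Jain: f = 0.25/(log₁₀[0.000674/3.7 + 5.74/3.366e+04^0.9])² = 0.25/(log₁₀[0.000182 + 0.000484])² = 0.25/(-3.177)² = 0.02477.
Darcy-Weisbach: ΔP = f(L/D)(ρV²/2) = 0.02477·(204/0.178)·(629·0.05983²/2) = 0.02477·1146·1.126 = 31.97 Pa.
Head loss h_f = ΔP/(ρg) = 31.97/(629·9.81) = 0.00518 m.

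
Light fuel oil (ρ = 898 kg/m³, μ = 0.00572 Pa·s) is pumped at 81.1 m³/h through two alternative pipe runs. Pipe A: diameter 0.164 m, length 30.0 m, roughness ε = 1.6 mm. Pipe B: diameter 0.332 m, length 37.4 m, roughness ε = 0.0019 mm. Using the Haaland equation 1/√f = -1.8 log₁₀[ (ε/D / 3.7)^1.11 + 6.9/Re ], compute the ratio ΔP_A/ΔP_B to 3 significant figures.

ΔP_A/ΔP_B ≈ 38.0

Pipe A: V = Q/A = 0.02253/0.02112 = 1.066 m/s; Re = 2.746e+04; ε/D = 0.00976; Haaland → f = 0.03966; ΔP_A = f(L/D)(ρV²/2) = 3705 Pa.
Pipe B: V = Q/A = 0.02253/0.08657 = 0.2602 m/s; Re = 1.356e+04; ε/D = 5.72e-06; Haaland → f = 0.02846; ΔP_B = f(L/D)(ρV²/2) = 97.48 Pa.
ΔP_A/ΔP_B = 3705/97.48 = 38.0.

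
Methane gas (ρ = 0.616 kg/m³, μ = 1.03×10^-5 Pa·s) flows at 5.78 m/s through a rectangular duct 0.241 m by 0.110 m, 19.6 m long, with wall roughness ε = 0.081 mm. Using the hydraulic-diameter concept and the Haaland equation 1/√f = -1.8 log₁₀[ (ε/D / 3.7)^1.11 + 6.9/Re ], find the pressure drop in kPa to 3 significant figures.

Hydraulic diameter D_h = 4A/P = 4·(0.241·0.11)/(2·(0.241+0.11)) = 0.106/0.702 = 0.1511 m.
Re = ρVD_h/μ = 0.616·5.78·0.1511/1.03e-05 = 5.222e+04.
ε/D_h = 8.1e-05/0.1511 = 0.000536; Haaland gives 1/√f = -1.8 log₁₀[5.48e-05+0.000132] = 6.711, so f = 0.0222.
ΔP = f(L/D_h)(ρV²/2) = 0.0222·19.6/0.1511·10.29 = 29.65 Pa.
ΔP = 0.0296 kPa.

ΔP ≈ 0.0296 kPa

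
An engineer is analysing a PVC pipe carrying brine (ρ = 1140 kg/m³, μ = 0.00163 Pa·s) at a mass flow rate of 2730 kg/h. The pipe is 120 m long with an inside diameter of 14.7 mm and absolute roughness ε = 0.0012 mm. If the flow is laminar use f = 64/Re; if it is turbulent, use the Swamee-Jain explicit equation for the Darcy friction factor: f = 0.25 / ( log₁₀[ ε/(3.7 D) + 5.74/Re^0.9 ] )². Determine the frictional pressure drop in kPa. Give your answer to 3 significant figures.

ΔP ≈ 1580 kPa

ṁ = 2730 kg/h = 2730/3600 = 0.7583 kg/s.
A = πD²/4 = π(0.0147)²/4 = 0.0001697 m²; mean velocity V = ṁ/(ρA) = 0.7583/(1140 · 0.0001697) = 3.92 m/s.
Reynolds number Re = ρVD/μ = 1140 · 3.92 · 0.0147 / 0.00163 = 4.03e+04.
Re > 4000 → turbulent. Relative roughness ε/D = 1.2e-06/0.0147 = 8.16e-05. Swamee-Jain: f = 0.25/(log₁₀[8.16e-05/3.7 + 5.74/4.03e+04^0.9])² = 0.25/(log₁₀[2.21e-05 + 0.000411])² = 0.25/(-3.363)² = 0.0221.
Darcy-Weisbach: ΔP = f(L/D)(ρV²/2) = 0.0221·(120/0.0147)·(1140·3.92²/2) = 0.0221·8163·8757 = 1.58e+06 Pa.
ΔP = 1.58e+06 Pa = 1580 kPa.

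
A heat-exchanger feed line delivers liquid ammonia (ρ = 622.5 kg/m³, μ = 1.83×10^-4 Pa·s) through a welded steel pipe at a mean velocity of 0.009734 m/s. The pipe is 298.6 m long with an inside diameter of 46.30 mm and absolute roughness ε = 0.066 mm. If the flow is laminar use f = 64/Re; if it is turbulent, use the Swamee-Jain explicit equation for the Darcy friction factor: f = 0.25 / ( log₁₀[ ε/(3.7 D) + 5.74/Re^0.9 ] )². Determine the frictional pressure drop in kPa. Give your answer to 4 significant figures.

ΔP ≈ 0.007940 kPa

Reynolds number Re = ρVD/μ = 622.5 · 0.009734 · 0.0463 / 0.000183 = 1533.
Re < 2300 → laminar flow, so f = 64/Re = 64/1533 = 0.04175 (the turbulent correlation is not needed).
Darcy-Weisbach: ΔP = f(L/D)(ρV²/2) = 0.04175·(298.6/0.0463)·(622.5·0.009734²/2) = 0.04175·6449·0.02949 = 7.94 Pa.
ΔP = 7.94 Pa = 0.007940 kPa.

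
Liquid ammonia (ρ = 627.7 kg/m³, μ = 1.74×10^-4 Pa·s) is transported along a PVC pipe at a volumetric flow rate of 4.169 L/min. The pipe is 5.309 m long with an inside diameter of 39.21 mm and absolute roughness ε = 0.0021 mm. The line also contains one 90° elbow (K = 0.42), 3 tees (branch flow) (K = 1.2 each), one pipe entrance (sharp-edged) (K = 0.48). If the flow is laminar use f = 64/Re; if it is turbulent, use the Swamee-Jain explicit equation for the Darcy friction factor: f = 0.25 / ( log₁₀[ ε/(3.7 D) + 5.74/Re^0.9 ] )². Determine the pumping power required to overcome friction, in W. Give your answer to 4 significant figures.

P ≈ 6.465×10^-4 W

Q = 4.169 L/min = 4.169/60000 = 6.948e-05 m³/s.
Cross-sectional area A = πD²/4 = π(0.03921)²/4 = 0.001207 m²; mean velocity V = Q/A = 6.948e-05/0.001207 = 0.05754 m/s.
Reynolds number Re = ρVD/μ = 627.7 · 0.05754 · 0.03921 / 0.000174 = 8139.
Re > 4000 → turbulent. Relative roughness ε/D = 2.1e-06/0.03921 = 5.36e-05. Swamee-Jain: f = 0.25/(log₁₀[5.36e-05/3.7 + 5.74/8139^0.9])² = 0.25/(log₁₀[1.45e-05 + 0.00174])² = 0.25/(-2.757)² = 0.03289.
Total minor-loss coefficient ΣK = 1·0.42 + 3·1.2 + 1·0.48 = 4.5.
ΔP = [f·L/D + ΣK]·(ρV²/2) = [0.03289·5.309/0.03921 + 4.5]·(627.7·0.05754²/2) = [4.453 + 4.5]·1.039 = 9.305 Pa.
Pumping power P = QΔP = 6.948e-05·9.305 = 6.4651×10^-4 W = 6.465×10^-4 W.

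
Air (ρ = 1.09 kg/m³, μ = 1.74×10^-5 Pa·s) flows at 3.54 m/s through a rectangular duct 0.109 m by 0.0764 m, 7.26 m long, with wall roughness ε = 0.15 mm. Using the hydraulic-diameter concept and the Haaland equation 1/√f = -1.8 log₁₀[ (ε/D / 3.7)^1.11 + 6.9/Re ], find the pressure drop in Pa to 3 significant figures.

ΔP ≈ 16.0 Pa

Hydraulic diameter D_h = 4A/P = 4·(0.109·0.0764)/(2·(0.109+0.0764)) = 0.03331/0.3708 = 0.08983 m.
Re = ρVD_h/μ = 1.09·3.54·0.08983/1.74e-05 = 1.992e+04.
ε/D_h = 0.00015/0.08983 = 0.00167; Haaland gives 1/√f = -1.8 log₁₀[0.000193+0.000346] = 5.882, so f = 0.0289.
ΔP = f(L/D_h)(ρV²/2) = 0.0289·7.26/0.08983·6.83 = 15.95 Pa.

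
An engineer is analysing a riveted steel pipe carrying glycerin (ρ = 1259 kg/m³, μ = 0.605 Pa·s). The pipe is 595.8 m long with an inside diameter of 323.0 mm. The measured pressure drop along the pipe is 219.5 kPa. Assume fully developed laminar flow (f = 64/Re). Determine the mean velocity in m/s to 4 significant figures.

For laminar flow, f = 64/Re with Re = ρVD/μ, so Darcy-Weisbach reduces to ΔP = 32μLV/D². Solving for V: V = ΔP·D²/(32μL) = 2.195e+05·(0.323)²/(32·0.605·595.8) = 1.985 m/s.
Check: Re = ρVD/μ = 1259·1.985·0.323/0.605 = 1334 < 2300, so the laminar assumption holds.

V ≈ 1.985 m/s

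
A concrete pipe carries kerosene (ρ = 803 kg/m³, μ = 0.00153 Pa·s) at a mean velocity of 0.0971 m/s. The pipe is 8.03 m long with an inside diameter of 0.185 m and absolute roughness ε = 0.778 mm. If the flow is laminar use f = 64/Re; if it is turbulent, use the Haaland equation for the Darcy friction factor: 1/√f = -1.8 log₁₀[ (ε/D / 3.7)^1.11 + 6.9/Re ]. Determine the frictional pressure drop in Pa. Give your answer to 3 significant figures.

Reynolds number Re = ρVD/μ = 803 · 0.0971 · 0.185 / 0.00153 = 9428.
Re > 4000 → turbulent. Relative roughness ε/D = 0.000778/0.185 = 0.00421. Haaland: 1/√f = -1.8 log₁₀[(0.00421/3.7)^1.11 + 6.9/9428] = -1.8 log₁₀[0.000539 + 0.000732] = 5.213, so f = 0.0368.
Darcy-Weisbach: ΔP = f(L/D)(ρV²/2) = 0.0368·(8.03/0.185)·(803·0.0971²/2) = 0.0368·43.41·3.786 = 6.047 Pa.

ΔP ≈ 6.05 Pa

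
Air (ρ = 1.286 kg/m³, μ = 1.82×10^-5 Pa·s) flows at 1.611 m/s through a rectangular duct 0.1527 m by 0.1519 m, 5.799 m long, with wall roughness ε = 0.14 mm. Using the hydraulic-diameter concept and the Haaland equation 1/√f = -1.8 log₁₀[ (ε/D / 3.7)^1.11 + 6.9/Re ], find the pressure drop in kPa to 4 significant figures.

Hydraulic diameter D_h = 4A/P = 4·(0.1527·0.1519)/(2·(0.1527+0.1519)) = 0.09278/0.6092 = 0.1523 m.
Re = ρVD_h/μ = 1.286·1.611·0.1523/1.82e-05 = 1.734e+04.
ε/D_h = 0.00014/0.1523 = 0.000919; Haaland gives 1/√f = -1.8 log₁₀[9.97e-05+0.000398] = 5.945, so f = 0.02829.
ΔP = f(L/D_h)(ρV²/2) = 0.02829·5.799/0.1523·1.669 = 1.798 Pa.
ΔP = 0.001798 kPa.

ΔP ≈ 0.001798 kPa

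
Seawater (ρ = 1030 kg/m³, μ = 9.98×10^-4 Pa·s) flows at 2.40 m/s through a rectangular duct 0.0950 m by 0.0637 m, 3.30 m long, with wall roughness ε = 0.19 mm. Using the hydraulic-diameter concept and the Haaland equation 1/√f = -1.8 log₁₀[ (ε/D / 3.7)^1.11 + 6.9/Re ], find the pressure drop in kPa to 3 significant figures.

Hydraulic diameter D_h = 4A/P = 4·(0.095·0.0637)/(2·(0.095+0.0637)) = 0.02421/0.3174 = 0.07626 m.
Re = ρVD_h/μ = 1030·2.4·0.07626/0.000998 = 1.889e+05.
ε/D_h = 0.00019/0.07626 = 0.00249; Haaland gives 1/√f = -1.8 log₁₀[0.000302+3.65e-05] = 6.248, so f = 0.02562.
ΔP = f(L/D_h)(ρV²/2) = 0.02562·3.3/0.07626·2966 = 3288 Pa.
ΔP = 3.29 kPa.

ΔP ≈ 3.29 kPa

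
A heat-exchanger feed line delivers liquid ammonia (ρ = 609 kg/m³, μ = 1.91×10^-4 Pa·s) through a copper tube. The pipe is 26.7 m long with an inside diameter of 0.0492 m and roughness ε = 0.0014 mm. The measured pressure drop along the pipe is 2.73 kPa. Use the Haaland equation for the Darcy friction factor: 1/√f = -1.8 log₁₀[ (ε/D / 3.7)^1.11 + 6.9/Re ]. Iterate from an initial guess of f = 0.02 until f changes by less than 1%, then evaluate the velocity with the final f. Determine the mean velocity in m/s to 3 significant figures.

Rearranging Darcy-Weisbach: V = √(2·ΔP·D/(f·L·ρ)). With ε/D = 1.4e-06/0.0492 = 2.85e-05, iterate starting from f = 0.02:
  f = 0.02 → V = √(2·2730·0.0492/(0.02·26.7·609)) = 0.9089 m/s; Re = ρVD/μ = 1.426e+05; f → 0.01672
  f = 0.01672 → V = 0.9941 m/s; Re = 1.559e+05; f → 0.01643
  f = 0.01643 → V = 1.003 m/s; Re = 1.573e+05; f → 0.0164
Converged (Δf/f < 1%). With the final f = 0.0164: V = √(2·2730·0.0492/(0.0164·26.7·609)) = 1.004 m/s.

V ≈ 1.00 m/s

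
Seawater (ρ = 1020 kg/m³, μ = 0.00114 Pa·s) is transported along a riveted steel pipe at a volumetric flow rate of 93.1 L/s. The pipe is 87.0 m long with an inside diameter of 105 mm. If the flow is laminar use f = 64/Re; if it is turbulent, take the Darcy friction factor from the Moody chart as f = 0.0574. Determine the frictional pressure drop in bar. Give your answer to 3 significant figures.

ΔP ≈ 28.0 bar

Q = 93.1 L/s = 93.1/1000 = 0.0931 m³/s.
Cross-sectional area A = πD²/4 = π(0.105)²/4 = 0.008659 m²; mean velocity V = Q/A = 0.0931/0.008659 = 10.75 m/s.
Reynolds number Re = ρVD/μ = 1020 · 10.75 · 0.105 / 0.00114 = 1.01e+06.
Re > 4000 → turbulent; use the Moody-chart value f = 0.0574.
Darcy-Weisbach: ΔP = f(L/D)(ρV²/2) = 0.0574·(87/0.105)·(1020·10.75²/2) = 0.0574·828.6·5.896e+04 = 2.804e+06 Pa.
ΔP = 2.804e+06 Pa = 28.0 bar.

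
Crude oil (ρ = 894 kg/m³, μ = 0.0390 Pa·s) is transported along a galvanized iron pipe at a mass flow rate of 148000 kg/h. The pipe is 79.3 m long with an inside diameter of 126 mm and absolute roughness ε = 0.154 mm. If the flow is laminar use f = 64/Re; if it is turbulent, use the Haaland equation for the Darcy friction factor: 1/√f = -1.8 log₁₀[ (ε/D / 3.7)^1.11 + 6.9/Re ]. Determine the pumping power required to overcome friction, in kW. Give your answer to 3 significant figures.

P ≈ 5.63 kW

ṁ = 148000 kg/h = 148000/3600 = 41.11 kg/s.
A = πD²/4 = π(0.126)²/4 = 0.01247 m²; mean velocity V = ṁ/(ρA) = 41.11/(894 · 0.01247) = 3.688 m/s.
Reynolds number Re = ρVD/μ = 894 · 3.688 · 0.126 / 0.039 = 1.065e+04.
Re > 4000 → turbulent. Relative roughness ε/D = 0.000154/0.126 = 0.00122. Haaland: 1/√f = -1.8 log₁₀[(0.00122/3.7)^1.11 + 6.9/1.065e+04] = -1.8 log₁₀[0.000137 + 0.000648] = 5.59, so f = 0.03201.
Darcy-Weisbach: ΔP = f(L/D)(ρV²/2) = 0.03201·(79.3/0.126)·(894·3.688²/2) = 0.03201·629.4·6080 = 1.225e+05 Pa.
Q = ṁ/ρ = 41.11/894 = 0.04599 m³/s.
Pumping power P = QΔP = 0.04599·1.225e+05 = 5632 W = 5.63 kW.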